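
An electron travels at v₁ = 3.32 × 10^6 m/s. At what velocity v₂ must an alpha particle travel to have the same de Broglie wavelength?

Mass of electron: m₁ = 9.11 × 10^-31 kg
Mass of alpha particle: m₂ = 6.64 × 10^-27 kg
v₂ = 4.56 × 10^2 m/s

For equal de Broglie wavelengths: λ₁ = λ₂

h/(m₁v₁) = h/(m₂v₂)
m₁v₁ = m₂v₂
v₂ = v₁ · (m₁/m₂)

v₂ = 3.32 × 10^6 m/s × (9.11 × 10^-31 kg / 6.64 × 10^-27 kg)
v₂ = 4.56 × 10^2 m/s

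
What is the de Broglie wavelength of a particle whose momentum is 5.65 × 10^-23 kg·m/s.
1.17 × 10^-11 m

Using the de Broglie relation λ = h/p:

λ = h/p
λ = (6.626 × 10^-34 J·s) / (5.65 × 10^-23 kg·m/s)
λ = 1.17 × 10^-11 m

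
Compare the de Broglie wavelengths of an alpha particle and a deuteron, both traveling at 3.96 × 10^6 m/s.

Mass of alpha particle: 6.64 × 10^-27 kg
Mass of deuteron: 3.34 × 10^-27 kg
The deuteron has the longer wavelength.

Using λ = h/(mv), since both particles have the same velocity, the wavelength depends only on mass.

For alpha particle: λ₁ = h/(m₁v) = 2.52 × 10^-14 m
For deuteron: λ₂ = h/(m₂v) = 5.01 × 10^-14 m

Since λ ∝ 1/m at constant velocity, the lighter particle has the longer wavelength.

The deuteron has the longer de Broglie wavelength.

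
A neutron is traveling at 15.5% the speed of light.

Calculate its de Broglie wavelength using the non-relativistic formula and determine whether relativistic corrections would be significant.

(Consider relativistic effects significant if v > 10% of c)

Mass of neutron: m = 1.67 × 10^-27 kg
Yes, relativistic corrections are needed.

Using the non-relativistic de Broglie formula λ = h/(mv):

v = 15.5% × c = 4.647 × 10^7 m/s

λ = h/(mv)
λ = (6.626 × 10^-34 J·s) / (1.67 × 10^-27 kg × 4.647 × 10^7 m/s)
λ = 8.54 × 10^-15 m

Since v = 15.5% of c > 10% of c, relativistic corrections ARE significant and the actual wavelength would differ from this non-relativistic estimate.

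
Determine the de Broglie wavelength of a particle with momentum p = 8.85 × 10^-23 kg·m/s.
7.49 × 10^-12 m

Using the de Broglie relation λ = h/p:

λ = h/p
λ = (6.626 × 10^-34 J·s) / (8.85 × 10^-23 kg·m/s)
λ = 7.49 × 10^-12 m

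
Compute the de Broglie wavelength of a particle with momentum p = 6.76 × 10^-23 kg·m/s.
9.80 × 10^-12 m

Using the de Broglie relation λ = h/p:

λ = h/p
λ = (6.626 × 10^-34 J·s) / (6.76 × 10^-23 kg·m/s)
λ = 9.80 × 10^-12 m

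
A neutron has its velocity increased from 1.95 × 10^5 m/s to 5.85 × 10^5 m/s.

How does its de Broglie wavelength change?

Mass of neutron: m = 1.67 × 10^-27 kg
The wavelength decreases by a factor of 3.

Using λ = h/(mv):

Initial wavelength: λ₁ = h/(mv₁) = 2.03 × 10^-12 m
Final wavelength: λ₂ = h/(mv₂) = 6.78 × 10^-13 m

Since λ ∝ 1/v, when velocity increases by a factor of 3, the wavelength decreases by a factor of 3.

λ₂/λ₁ = v₁/v₂ = 1/3

The wavelength decreases by a factor of 3.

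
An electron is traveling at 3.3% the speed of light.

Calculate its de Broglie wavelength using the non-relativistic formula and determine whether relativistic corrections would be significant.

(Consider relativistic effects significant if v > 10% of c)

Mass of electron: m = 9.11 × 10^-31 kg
No, relativistic corrections are not needed.

Using the non-relativistic de Broglie formula λ = h/(mv):

v = 3.3% × c = 9.893 × 10^6 m/s

λ = h/(mv)
λ = (6.626 × 10^-34 J·s) / (9.11 × 10^-31 kg × 9.893 × 10^6 m/s)
λ = 7.35 × 10^-11 m

Since v = 3.3% of c < 10% of c, relativistic corrections are NOT significant and this non-relativistic result is a good approximation.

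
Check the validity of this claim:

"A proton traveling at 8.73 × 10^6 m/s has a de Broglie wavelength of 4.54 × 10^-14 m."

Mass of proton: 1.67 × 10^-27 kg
True

The claim is correct.

Using λ = h/(mv):
λ = (6.626 × 10^-34 J·s) / (1.67 × 10^-27 kg × 8.73 × 10^6 m/s)
λ = 4.54 × 10^-14 m

This matches the claimed value.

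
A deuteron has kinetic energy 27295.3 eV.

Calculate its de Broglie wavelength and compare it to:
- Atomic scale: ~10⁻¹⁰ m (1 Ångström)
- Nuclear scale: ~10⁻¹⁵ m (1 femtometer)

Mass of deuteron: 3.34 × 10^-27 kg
λ = 1.23 × 10^-13 m, which is between nuclear and atomic scales.

Using λ = h/√(2mKE):

KE = 27295.3 eV = 4.373 × 10^-15 J

λ = h/√(2mKE)
λ = (6.626 × 10^-34 J·s) / √(2 × 3.34 × 10^-27 kg × 4.373 × 10^-15 J)
λ = 1.23 × 10^-13 m

Comparison:
- Atomic scale (10⁻¹⁰ m): λ is 0.0012× this size
- Nuclear scale (10⁻¹⁵ m): λ is 1.2e+02× this size

The wavelength is between nuclear and atomic scales.

This wavelength is appropriate for probing atomic structure but too large for nuclear physics experiments.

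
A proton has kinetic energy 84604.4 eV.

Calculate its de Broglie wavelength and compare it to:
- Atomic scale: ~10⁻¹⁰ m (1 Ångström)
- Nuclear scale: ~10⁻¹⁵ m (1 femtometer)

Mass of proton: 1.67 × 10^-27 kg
λ = 9.85 × 10^-14 m, which is between nuclear and atomic scales.

Using λ = h/√(2mKE):

KE = 84604.4 eV = 1.356 × 10^-14 J

λ = h/√(2mKE)
λ = (6.626 × 10^-34 J·s) / √(2 × 1.67 × 10^-27 kg × 1.356 × 10^-14 J)
λ = 9.85 × 10^-14 m

Comparison:
- Atomic scale (10⁻¹⁰ m): λ is 0.00098× this size
- Nuclear scale (10⁻¹⁵ m): λ is 98× this size

The wavelength is between nuclear and atomic scales.

This wavelength is appropriate for probing atomic structure but too large for nuclear physics experiments.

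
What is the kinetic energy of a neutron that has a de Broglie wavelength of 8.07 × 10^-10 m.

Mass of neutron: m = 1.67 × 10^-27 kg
2.02 × 10^-22 J (or 1.26 × 10^-3 eV)

From λ = h/√(2mKE), we solve for KE:

λ² = h²/(2mKE)
KE = h²/(2mλ²)
KE = (6.626 × 10^-34 J·s)² / (2 × 1.67 × 10^-27 kg × (8.07 × 10^-10 m)²)
KE = 2.02 × 10^-22 J
KE = 1.26 × 10^-3 eV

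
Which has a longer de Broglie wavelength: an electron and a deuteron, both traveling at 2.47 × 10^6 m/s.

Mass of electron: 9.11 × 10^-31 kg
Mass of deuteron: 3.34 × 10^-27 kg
The electron has the longer wavelength.

Using λ = h/(mv), since both particles have the same velocity, the wavelength depends only on mass.

For electron: λ₁ = h/(m₁v) = 2.94 × 10^-10 m
For deuteron: λ₂ = h/(m₂v) = 8.03 × 10^-14 m

Since λ ∝ 1/m at constant velocity, the lighter particle has the longer wavelength.

The electron has the longer de Broglie wavelength.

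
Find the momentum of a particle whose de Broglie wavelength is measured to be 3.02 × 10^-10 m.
2.19 × 10^-24 kg·m/s

From the de Broglie relation λ = h/p, we solve for p:

p = h/λ
p = (6.626 × 10^-34 J·s) / (3.02 × 10^-10 m)
p = 2.19 × 10^-24 kg·m/s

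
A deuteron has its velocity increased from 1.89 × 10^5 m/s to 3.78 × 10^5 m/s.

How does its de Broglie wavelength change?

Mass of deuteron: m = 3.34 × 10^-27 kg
The wavelength decreases by a factor of 2.

Using λ = h/(mv):

Initial wavelength: λ₁ = h/(mv₁) = 1.05 × 10^-12 m
Final wavelength: λ₂ = h/(mv₂) = 5.25 × 10^-13 m

Since λ ∝ 1/v, when velocity increases by a factor of 2, the wavelength decreases by a factor of 2.

λ₂/λ₁ = v₁/v₂ = 1/2

The wavelength decreases by a factor of 2.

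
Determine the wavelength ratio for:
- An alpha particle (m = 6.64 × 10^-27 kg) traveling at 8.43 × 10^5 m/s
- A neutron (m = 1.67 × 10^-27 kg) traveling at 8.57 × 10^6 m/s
λ₁/λ₂ = 2.56

Using λ = h/(mv):

λ₁ = h/(m₁v₁) = 1.18 × 10^-13 m
λ₂ = h/(m₂v₂) = 4.63 × 10^-14 m

Ratio λ₁/λ₂ = (m₂v₂)/(m₁v₁)
         = (1.67 × 10^-27 kg × 8.57 × 10^6 m/s) / (6.64 × 10^-27 kg × 8.43 × 10^5 m/s)
         = 2.56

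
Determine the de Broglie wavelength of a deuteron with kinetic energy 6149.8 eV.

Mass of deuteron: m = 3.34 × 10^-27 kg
2.58 × 10^-13 m

Using λ = h/√(2mKE):

First convert KE to Joules: KE = 6149.8 eV = 9.853 × 10^-16 J

λ = h/√(2mKE)
λ = (6.626 × 10^-34 J·s) / √(2 × 3.34 × 10^-27 kg × 9.853 × 10^-16 J)
λ = 2.58 × 10^-13 m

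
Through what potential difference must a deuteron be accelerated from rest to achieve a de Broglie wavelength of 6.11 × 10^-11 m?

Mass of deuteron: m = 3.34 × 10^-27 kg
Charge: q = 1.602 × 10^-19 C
1.10 × 10^-1 V

From λ = h/√(2mqV), we solve for V:

λ² = h²/(2mqV)
V = h²/(2mqλ²)
V = (6.626 × 10^-34 J·s)² / (2 × 3.34 × 10^-27 kg × 1.602 × 10^-19 C × (6.11 × 10^-11 m)²)
V = 1.10 × 10^-1 V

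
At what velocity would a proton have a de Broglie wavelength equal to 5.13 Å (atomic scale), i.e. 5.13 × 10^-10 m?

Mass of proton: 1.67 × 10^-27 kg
7.73 × 10^2 m/s

From λ = h/(mv), solve for v:

v = h/(mλ)
v = (6.626 × 10^-34 J·s) / (1.67 × 10^-27 kg × 5.13 × 10^-10 m)
v = 7.73 × 10^2 m/s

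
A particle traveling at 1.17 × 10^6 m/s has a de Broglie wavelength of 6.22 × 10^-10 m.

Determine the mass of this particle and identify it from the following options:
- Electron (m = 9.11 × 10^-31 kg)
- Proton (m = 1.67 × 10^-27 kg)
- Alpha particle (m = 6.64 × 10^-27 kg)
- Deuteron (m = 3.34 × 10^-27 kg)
The particle is an electron.

From λ = h/(mv), solve for mass:

m = h/(λv)
m = (6.626 × 10^-34 J·s) / (6.22 × 10^-10 m × 1.17 × 10^6 m/s)
m = 9.10 × 10^-31 kg

Comparing with the listed masses, this is closest to an electron.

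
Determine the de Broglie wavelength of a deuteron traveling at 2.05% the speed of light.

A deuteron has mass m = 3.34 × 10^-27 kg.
3.23 × 10^-14 m

Using the de Broglie relation λ = h/(mv):

v = 2.05% × c = 6.146 × 10^6 m/s

λ = h/(mv)
λ = (6.626 × 10^-34 J·s) / (3.34 × 10^-27 kg × 6.146 × 10^6 m/s)
λ = 3.23 × 10^-14 m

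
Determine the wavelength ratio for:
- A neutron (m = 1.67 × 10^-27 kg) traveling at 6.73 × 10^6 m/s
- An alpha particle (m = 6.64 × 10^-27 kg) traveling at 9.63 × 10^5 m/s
λ₁/λ₂ = 0.569

Using λ = h/(mv):

λ₁ = h/(m₁v₁) = 5.90 × 10^-14 m
λ₂ = h/(m₂v₂) = 1.04 × 10^-13 m

Ratio λ₁/λ₂ = (m₂v₂)/(m₁v₁)
         = (6.64 × 10^-27 kg × 9.63 × 10^5 m/s) / (1.67 × 10^-27 kg × 6.73 × 10^6 m/s)
         = 0.569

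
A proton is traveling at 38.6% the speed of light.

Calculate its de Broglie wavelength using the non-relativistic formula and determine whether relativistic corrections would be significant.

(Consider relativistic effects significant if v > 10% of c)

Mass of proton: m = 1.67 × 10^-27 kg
Yes, relativistic corrections are needed.

Using the non-relativistic de Broglie formula λ = h/(mv):

v = 38.6% × c = 1.157 × 10^8 m/s

λ = h/(mv)
λ = (6.626 × 10^-34 J·s) / (1.67 × 10^-27 kg × 1.157 × 10^8 m/s)
λ = 3.43 × 10^-15 m

Since v = 38.6% of c > 10% of c, relativistic corrections ARE significant and the actual wavelength would differ from this non-relativistic estimate.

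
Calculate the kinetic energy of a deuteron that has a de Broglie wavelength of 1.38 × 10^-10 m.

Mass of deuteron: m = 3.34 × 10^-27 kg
3.45 × 10^-21 J (or 0.0215 eV)

From λ = h/√(2mKE), we solve for KE:

λ² = h²/(2mKE)
KE = h²/(2mλ²)
KE = (6.626 × 10^-34 J·s)² / (2 × 3.34 × 10^-27 kg × (1.38 × 10^-10 m)²)
KE = 3.45 × 10^-21 J
KE = 0.0215 eV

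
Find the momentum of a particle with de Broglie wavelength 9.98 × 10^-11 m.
6.64 × 10^-24 kg·m/s

From the de Broglie relation λ = h/p, we solve for p:

p = h/λ
p = (6.626 × 10^-34 J·s) / (9.98 × 10^-11 m)
p = 6.64 × 10^-24 kg·m/s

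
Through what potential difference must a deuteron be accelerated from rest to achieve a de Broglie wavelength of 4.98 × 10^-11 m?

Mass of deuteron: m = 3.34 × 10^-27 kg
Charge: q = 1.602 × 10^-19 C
1.65 × 10^-1 V

From λ = h/√(2mqV), we solve for V:

λ² = h²/(2mqV)
V = h²/(2mqλ²)
V = (6.626 × 10^-34 J·s)² / (2 × 3.34 × 10^-27 kg × 1.602 × 10^-19 C × (4.98 × 10^-11 m)²)
V = 1.65 × 10^-1 V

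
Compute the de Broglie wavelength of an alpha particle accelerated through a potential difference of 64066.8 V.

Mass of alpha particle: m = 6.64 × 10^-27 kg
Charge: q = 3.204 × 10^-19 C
4.01 × 10^-14 m

When a particle is accelerated through voltage V, it gains kinetic energy KE = qV.

The de Broglie wavelength is then λ = h/√(2mqV):

λ = h/√(2mqV)
λ = (6.626 × 10^-34 J·s) / √(2 × 6.64 × 10^-27 kg × 3.204 × 10^-19 C × 64066.8 V)
λ = 4.01 × 10^-14 m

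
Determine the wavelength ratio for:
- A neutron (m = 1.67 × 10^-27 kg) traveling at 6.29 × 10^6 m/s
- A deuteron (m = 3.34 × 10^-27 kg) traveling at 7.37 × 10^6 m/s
λ₁/λ₂ = 2.34

Using λ = h/(mv):

λ₁ = h/(m₁v₁) = 6.31 × 10^-14 m
λ₂ = h/(m₂v₂) = 2.69 × 10^-14 m

Ratio λ₁/λ₂ = (m₂v₂)/(m₁v₁)
         = (3.34 × 10^-27 kg × 7.37 × 10^6 m/s) / (1.67 × 10^-27 kg × 6.29 × 10^6 m/s)
         = 2.34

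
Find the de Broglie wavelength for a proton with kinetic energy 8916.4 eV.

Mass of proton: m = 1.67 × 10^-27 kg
3.03 × 10^-13 m

Using λ = h/√(2mKE):

First convert KE to Joules: KE = 8916.4 eV = 1.429 × 10^-15 J

λ = h/√(2mKE)
λ = (6.626 × 10^-34 J·s) / √(2 × 1.67 × 10^-27 kg × 1.429 × 10^-15 J)
λ = 3.03 × 10^-13 m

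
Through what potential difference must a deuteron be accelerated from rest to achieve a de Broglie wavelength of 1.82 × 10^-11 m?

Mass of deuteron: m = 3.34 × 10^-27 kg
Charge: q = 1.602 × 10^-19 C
1.24 V

From λ = h/√(2mqV), we solve for V:

λ² = h²/(2mqV)
V = h²/(2mqλ²)
V = (6.626 × 10^-34 J·s)² / (2 × 3.34 × 10^-27 kg × 1.602 × 10^-19 C × (1.82 × 10^-11 m)²)
V = 1.24 V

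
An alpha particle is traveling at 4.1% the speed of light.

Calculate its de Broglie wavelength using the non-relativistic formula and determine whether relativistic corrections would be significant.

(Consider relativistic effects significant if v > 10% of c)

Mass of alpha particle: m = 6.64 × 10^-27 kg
No, relativistic corrections are not needed.

Using the non-relativistic de Broglie formula λ = h/(mv):

v = 4.1% × c = 1.229 × 10^7 m/s

λ = h/(mv)
λ = (6.626 × 10^-34 J·s) / (6.64 × 10^-27 kg × 1.229 × 10^7 m/s)
λ = 8.12 × 10^-15 m

Since v = 4.1% of c < 10% of c, relativistic corrections are NOT significant and this non-relativistic result is a good approximation.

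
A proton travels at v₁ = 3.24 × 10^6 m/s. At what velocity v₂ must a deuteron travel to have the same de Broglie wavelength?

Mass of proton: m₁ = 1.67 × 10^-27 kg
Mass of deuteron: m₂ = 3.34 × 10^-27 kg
v₂ = 1.62 × 10^6 m/s

For equal de Broglie wavelengths: λ₁ = λ₂

h/(m₁v₁) = h/(m₂v₂)
m₁v₁ = m₂v₂
v₂ = v₁ · (m₁/m₂)

v₂ = 3.24 × 10^6 m/s × (1.67 × 10^-27 kg / 3.34 × 10^-27 kg)
v₂ = 1.62 × 10^6 m/s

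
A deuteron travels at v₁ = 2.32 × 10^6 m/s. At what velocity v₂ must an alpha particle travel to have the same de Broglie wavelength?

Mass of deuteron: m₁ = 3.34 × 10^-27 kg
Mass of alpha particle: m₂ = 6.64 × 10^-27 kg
v₂ = 1.17 × 10^6 m/s

For equal de Broglie wavelengths: λ₁ = λ₂

h/(m₁v₁) = h/(m₂v₂)
m₁v₁ = m₂v₂
v₂ = v₁ · (m₁/m₂)

v₂ = 2.32 × 10^6 m/s × (3.34 × 10^-27 kg / 6.64 × 10^-27 kg)
v₂ = 1.17 × 10^6 m/s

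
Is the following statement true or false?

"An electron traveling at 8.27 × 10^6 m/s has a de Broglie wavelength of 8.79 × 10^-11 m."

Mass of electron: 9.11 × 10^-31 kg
True

The claim is correct.

Using λ = h/(mv):
λ = (6.626 × 10^-34 J·s) / (9.11 × 10^-31 kg × 8.27 × 10^6 m/s)
λ = 8.79 × 10^-11 m

This matches the claimed value.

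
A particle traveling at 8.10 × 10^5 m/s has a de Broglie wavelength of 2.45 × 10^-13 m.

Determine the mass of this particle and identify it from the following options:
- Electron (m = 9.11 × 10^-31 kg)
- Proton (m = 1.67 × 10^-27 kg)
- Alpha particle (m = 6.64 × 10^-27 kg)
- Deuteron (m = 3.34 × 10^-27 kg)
The particle is a deuteron.

From λ = h/(mv), solve for mass:

m = h/(λv)
m = (6.626 × 10^-34 J·s) / (2.45 × 10^-13 m × 8.10 × 10^5 m/s)
m = 3.34 × 10^-27 kg

Comparing with the listed masses, this is closest to a deuteron.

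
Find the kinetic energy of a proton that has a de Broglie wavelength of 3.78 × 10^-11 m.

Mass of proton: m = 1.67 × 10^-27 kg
9.20 × 10^-20 J (or 0.574 eV)

From λ = h/√(2mKE), we solve for KE:

λ² = h²/(2mKE)
KE = h²/(2mλ²)
KE = (6.626 × 10^-34 J·s)² / (2 × 1.67 × 10^-27 kg × (3.78 × 10^-11 m)²)
KE = 9.20 × 10^-20 J
KE = 0.574 eV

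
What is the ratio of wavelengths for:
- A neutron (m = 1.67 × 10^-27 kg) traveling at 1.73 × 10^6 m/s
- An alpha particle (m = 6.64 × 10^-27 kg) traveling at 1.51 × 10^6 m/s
λ₁/λ₂ = 3.47

Using λ = h/(mv):

λ₁ = h/(m₁v₁) = 2.29 × 10^-13 m
λ₂ = h/(m₂v₂) = 6.61 × 10^-14 m

Ratio λ₁/λ₂ = (m₂v₂)/(m₁v₁)
         = (6.64 × 10^-27 kg × 1.51 × 10^6 m/s) / (1.67 × 10^-27 kg × 1.73 × 10^6 m/s)
         = 3.47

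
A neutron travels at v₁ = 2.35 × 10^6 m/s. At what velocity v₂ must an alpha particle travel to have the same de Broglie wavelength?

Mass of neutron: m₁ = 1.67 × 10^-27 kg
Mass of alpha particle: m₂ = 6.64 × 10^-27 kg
v₂ = 5.91 × 10^5 m/s

For equal de Broglie wavelengths: λ₁ = λ₂

h/(m₁v₁) = h/(m₂v₂)
m₁v₁ = m₂v₂
v₂ = v₁ · (m₁/m₂)

v₂ = 2.35 × 10^6 m/s × (1.67 × 10^-27 kg / 6.64 × 10^-27 kg)
v₂ = 5.91 × 10^5 m/s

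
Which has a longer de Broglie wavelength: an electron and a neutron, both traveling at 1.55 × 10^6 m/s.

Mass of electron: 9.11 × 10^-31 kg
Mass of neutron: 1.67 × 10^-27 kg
The electron has the longer wavelength.

Using λ = h/(mv), since both particles have the same velocity, the wavelength depends only on mass.

For electron: λ₁ = h/(m₁v) = 4.69 × 10^-10 m
For neutron: λ₂ = h/(m₂v) = 2.56 × 10^-13 m

Since λ ∝ 1/m at constant velocity, the lighter particle has the longer wavelength.

The electron has the longer de Broglie wavelength.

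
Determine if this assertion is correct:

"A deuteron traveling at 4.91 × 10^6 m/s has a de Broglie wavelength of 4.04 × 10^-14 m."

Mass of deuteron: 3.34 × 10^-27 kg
True

The claim is correct.

Using λ = h/(mv):
λ = (6.626 × 10^-34 J·s) / (3.34 × 10^-27 kg × 4.91 × 10^6 m/s)
λ = 4.04 × 10^-14 m

This matches the claimed value.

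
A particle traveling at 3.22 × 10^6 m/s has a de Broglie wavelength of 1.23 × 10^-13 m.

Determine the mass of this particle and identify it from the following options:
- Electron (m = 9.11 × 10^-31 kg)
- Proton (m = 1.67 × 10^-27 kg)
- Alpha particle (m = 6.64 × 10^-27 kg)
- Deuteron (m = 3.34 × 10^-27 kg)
The particle is a proton.

From λ = h/(mv), solve for mass:

m = h/(λv)
m = (6.626 × 10^-34 J·s) / (1.23 × 10^-13 m × 3.22 × 10^6 m/s)
m = 1.67 × 10^-27 kg

Comparing with the listed masses, this is closest to a proton.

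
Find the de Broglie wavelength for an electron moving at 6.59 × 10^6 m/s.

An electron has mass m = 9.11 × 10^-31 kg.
1.10 × 10^-10 m

Using the de Broglie relation λ = h/(mv):

λ = h/(mv)
λ = (6.626 × 10^-34 J·s) / (9.11 × 10^-31 kg × 6.59 × 10^6 m/s)
λ = 1.10 × 10^-10 m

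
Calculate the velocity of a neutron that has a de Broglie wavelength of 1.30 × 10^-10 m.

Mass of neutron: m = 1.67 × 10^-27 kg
3.05 × 10^3 m/s

From the de Broglie relation λ = h/(mv), we solve for v:

v = h/(mλ)
v = (6.626 × 10^-34 J·s) / (1.67 × 10^-27 kg × 1.30 × 10^-10 m)
v = 3.05 × 10^3 m/s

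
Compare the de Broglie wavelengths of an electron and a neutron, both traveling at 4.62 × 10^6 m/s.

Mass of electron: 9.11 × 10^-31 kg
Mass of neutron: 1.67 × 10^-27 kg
The electron has the longer wavelength.

Using λ = h/(mv), since both particles have the same velocity, the wavelength depends only on mass.

For electron: λ₁ = h/(m₁v) = 1.57 × 10^-10 m
For neutron: λ₂ = h/(m₂v) = 8.59 × 10^-14 m

Since λ ∝ 1/m at constant velocity, the lighter particle has the longer wavelength.

The electron has the longer de Broglie wavelength.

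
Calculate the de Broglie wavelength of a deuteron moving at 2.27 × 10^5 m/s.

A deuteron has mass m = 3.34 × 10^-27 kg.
8.74 × 10^-13 m

Using the de Broglie relation λ = h/(mv):

λ = h/(mv)
λ = (6.626 × 10^-34 J·s) / (3.34 × 10^-27 kg × 2.27 × 10^5 m/s)
λ = 8.74 × 10^-13 m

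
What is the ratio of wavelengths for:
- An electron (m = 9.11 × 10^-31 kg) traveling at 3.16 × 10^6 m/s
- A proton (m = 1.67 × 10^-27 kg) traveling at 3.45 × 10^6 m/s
λ₁/λ₂ = 2.00 × 10^3

Using λ = h/(mv):

λ₁ = h/(m₁v₁) = 2.30 × 10^-10 m
λ₂ = h/(m₂v₂) = 1.15 × 10^-13 m

Ratio λ₁/λ₂ = (m₂v₂)/(m₁v₁)
         = (1.67 × 10^-27 kg × 3.45 × 10^6 m/s) / (9.11 × 10^-31 kg × 3.16 × 10^6 m/s)
         = 2.00 × 10^3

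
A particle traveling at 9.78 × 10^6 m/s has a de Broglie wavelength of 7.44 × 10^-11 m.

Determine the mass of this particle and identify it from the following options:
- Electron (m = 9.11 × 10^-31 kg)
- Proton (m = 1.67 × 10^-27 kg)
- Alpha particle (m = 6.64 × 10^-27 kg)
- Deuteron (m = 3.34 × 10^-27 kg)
The particle is an electron.

From λ = h/(mv), solve for mass:

m = h/(λv)
m = (6.626 × 10^-34 J·s) / (7.44 × 10^-11 m × 9.78 × 10^6 m/s)
m = 9.11 × 10^-31 kg

Comparing with the listed masses, this is closest to an electron.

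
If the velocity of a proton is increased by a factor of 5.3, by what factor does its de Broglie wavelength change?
The wavelength decreases by a factor of 5.3.

From λ = h/(mv), the wavelength is inversely proportional to velocity:

λ ∝ 1/v

If v → 5.3v, then λ → λ/5.3

When velocity is increased by a factor of 5.3, the wavelength decreases by a factor of 5.3.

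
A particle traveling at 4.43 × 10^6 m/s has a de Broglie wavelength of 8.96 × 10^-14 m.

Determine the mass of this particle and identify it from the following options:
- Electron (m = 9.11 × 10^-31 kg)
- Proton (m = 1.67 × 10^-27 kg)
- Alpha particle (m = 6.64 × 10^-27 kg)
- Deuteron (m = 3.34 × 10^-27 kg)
The particle is a proton.

From λ = h/(mv), solve for mass:

m = h/(λv)
m = (6.626 × 10^-34 J·s) / (8.96 × 10^-14 m × 4.43 × 10^6 m/s)
m = 1.67 × 10^-27 kg

Comparing with the listed masses, this is closest to a proton.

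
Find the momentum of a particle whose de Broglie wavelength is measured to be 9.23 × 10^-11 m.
7.18 × 10^-24 kg·m/s

From the de Broglie relation λ = h/p, we solve for p:

p = h/λ
p = (6.626 × 10^-34 J·s) / (9.23 × 10^-11 m)
p = 7.18 × 10^-24 kg·m/s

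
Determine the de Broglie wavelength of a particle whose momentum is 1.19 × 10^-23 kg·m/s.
5.57 × 10^-11 m

Using the de Broglie relation λ = h/p:

λ = h/p
λ = (6.626 × 10^-34 J·s) / (1.19 × 10^-23 kg·m/s)
λ = 5.57 × 10^-11 m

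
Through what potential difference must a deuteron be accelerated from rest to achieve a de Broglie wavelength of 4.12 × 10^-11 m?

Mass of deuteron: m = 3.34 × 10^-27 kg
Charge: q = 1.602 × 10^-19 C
2.42 × 10^-1 V

From λ = h/√(2mqV), we solve for V:

λ² = h²/(2mqV)
V = h²/(2mqλ²)
V = (6.626 × 10^-34 J·s)² / (2 × 3.34 × 10^-27 kg × 1.602 × 10^-19 C × (4.12 × 10^-11 m)²)
V = 2.42 × 10^-1 V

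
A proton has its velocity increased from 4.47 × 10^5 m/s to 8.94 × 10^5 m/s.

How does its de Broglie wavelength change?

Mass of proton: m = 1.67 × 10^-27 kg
The wavelength decreases by a factor of 2.

Using λ = h/(mv):

Initial wavelength: λ₁ = h/(mv₁) = 8.88 × 10^-13 m
Final wavelength: λ₂ = h/(mv₂) = 4.44 × 10^-13 m

Since λ ∝ 1/v, when velocity increases by a factor of 2, the wavelength decreases by a factor of 2.

λ₂/λ₁ = v₁/v₂ = 1/2

The wavelength decreases by a factor of 2.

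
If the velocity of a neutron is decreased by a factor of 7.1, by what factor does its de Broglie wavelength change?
The wavelength increases by a factor of 7.1.

From λ = h/(mv), the wavelength is inversely proportional to velocity:

λ ∝ 1/v

If v → v/7.1, then λ → 7.1λ

When velocity is decreased by a factor of 7.1, the wavelength increases by a factor of 7.1.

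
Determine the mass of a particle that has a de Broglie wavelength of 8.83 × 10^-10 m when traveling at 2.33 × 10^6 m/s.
3.22 × 10^-31 kg

From the de Broglie relation λ = h/(mv), we solve for m:

m = h/(λv)
m = (6.626 × 10^-34 J·s) / (8.83 × 10^-10 m × 2.33 × 10^6 m/s)
m = 3.22 × 10^-31 kg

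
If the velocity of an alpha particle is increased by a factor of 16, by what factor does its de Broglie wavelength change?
The wavelength decreases by a factor of 16.

From λ = h/(mv), the wavelength is inversely proportional to velocity:

λ ∝ 1/v

If v → 16v, then λ → λ/16

When velocity is increased by a factor of 16, the wavelength decreases by a factor of 16.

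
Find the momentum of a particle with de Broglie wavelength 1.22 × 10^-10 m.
5.43 × 10^-24 kg·m/s

From the de Broglie relation λ = h/p, we solve for p:

p = h/λ
p = (6.626 × 10^-34 J·s) / (1.22 × 10^-10 m)
p = 5.43 × 10^-24 kg·m/s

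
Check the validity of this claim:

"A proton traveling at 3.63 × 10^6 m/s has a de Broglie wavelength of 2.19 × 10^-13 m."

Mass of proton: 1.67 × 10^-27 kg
False

The claim is incorrect.

Using λ = h/(mv):
λ = (6.626 × 10^-34 J·s) / (1.67 × 10^-27 kg × 3.63 × 10^6 m/s)
λ = 1.09 × 10^-13 m

The actual wavelength differs from the claimed 2.19 × 10^-13 m.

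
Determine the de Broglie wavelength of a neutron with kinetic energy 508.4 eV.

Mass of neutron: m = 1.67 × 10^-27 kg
1.27 × 10^-12 m

Using λ = h/√(2mKE):

First convert KE to Joules: KE = 508.4 eV = 8.145 × 10^-17 J

λ = h/√(2mKE)
λ = (6.626 × 10^-34 J·s) / √(2 × 1.67 × 10^-27 kg × 8.145 × 10^-17 J)
λ = 1.27 × 10^-12 m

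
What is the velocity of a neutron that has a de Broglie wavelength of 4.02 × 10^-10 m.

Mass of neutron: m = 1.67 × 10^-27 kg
9.87 × 10^2 m/s

From the de Broglie relation λ = h/(mv), we solve for v:

v = h/(mλ)
v = (6.626 × 10^-34 J·s) / (1.67 × 10^-27 kg × 4.02 × 10^-10 m)
v = 9.87 × 10^2 m/s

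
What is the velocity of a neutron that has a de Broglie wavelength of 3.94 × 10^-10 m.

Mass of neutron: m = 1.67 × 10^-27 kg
1.01 × 10^3 m/s

From the de Broglie relation λ = h/(mv), we solve for v:

v = h/(mλ)
v = (6.626 × 10^-34 J·s) / (1.67 × 10^-27 kg × 3.94 × 10^-10 m)
v = 1.01 × 10^3 m/s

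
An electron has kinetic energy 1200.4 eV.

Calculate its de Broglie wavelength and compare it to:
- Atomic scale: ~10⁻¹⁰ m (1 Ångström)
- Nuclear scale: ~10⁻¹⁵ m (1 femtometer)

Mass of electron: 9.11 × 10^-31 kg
λ = 3.54 × 10^-11 m, which is between nuclear and atomic scales.

Using λ = h/√(2mKE):

KE = 1200.4 eV = 1.923 × 10^-16 J

λ = h/√(2mKE)
λ = (6.626 × 10^-34 J·s) / √(2 × 9.11 × 10^-31 kg × 1.923 × 10^-16 J)
λ = 3.54 × 10^-11 m

Comparison:
- Atomic scale (10⁻¹⁰ m): λ is 0.35× this size
- Nuclear scale (10⁻¹⁵ m): λ is 3.5e+04× this size

The wavelength is between nuclear and atomic scales.

This wavelength is appropriate for probing atomic structure but too large for nuclear physics experiments.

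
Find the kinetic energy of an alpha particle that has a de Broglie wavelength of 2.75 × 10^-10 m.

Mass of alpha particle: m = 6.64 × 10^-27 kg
4.37 × 10^-22 J (or 2.73 × 10^-3 eV)

From λ = h/√(2mKE), we solve for KE:

λ² = h²/(2mKE)
KE = h²/(2mλ²)
KE = (6.626 × 10^-34 J·s)² / (2 × 6.64 × 10^-27 kg × (2.75 × 10^-10 m)²)
KE = 4.37 × 10^-22 J
KE = 2.73 × 10^-3 eV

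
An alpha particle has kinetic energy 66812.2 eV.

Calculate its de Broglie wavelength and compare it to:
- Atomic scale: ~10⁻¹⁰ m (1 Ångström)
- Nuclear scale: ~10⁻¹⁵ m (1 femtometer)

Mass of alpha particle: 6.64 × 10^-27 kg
λ = 5.56 × 10^-14 m, which is between nuclear and atomic scales.

Using λ = h/√(2mKE):

KE = 66812.2 eV = 1.070 × 10^-14 J

λ = h/√(2mKE)
λ = (6.626 × 10^-34 J·s) / √(2 × 6.64 × 10^-27 kg × 1.070 × 10^-14 J)
λ = 5.56 × 10^-14 m

Comparison:
- Atomic scale (10⁻¹⁰ m): λ is 0.00056× this size
- Nuclear scale (10⁻¹⁵ m): λ is 56× this size

The wavelength is between nuclear and atomic scales.

This wavelength is appropriate for probing atomic structure but too large for nuclear physics experiments.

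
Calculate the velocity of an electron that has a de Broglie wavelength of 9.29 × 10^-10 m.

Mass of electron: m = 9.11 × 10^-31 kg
7.83 × 10^5 m/s

From the de Broglie relation λ = h/(mv), we solve for v:

v = h/(mλ)
v = (6.626 × 10^-34 J·s) / (9.11 × 10^-31 kg × 9.29 × 10^-10 m)
v = 7.83 × 10^5 m/s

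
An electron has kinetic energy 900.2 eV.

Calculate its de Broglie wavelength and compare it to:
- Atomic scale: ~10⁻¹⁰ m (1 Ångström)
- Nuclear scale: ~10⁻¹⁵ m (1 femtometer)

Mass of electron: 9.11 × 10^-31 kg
λ = 4.09 × 10^-11 m, which is between nuclear and atomic scales.

Using λ = h/√(2mKE):

KE = 900.2 eV = 1.442 × 10^-16 J

λ = h/√(2mKE)
λ = (6.626 × 10^-34 J·s) / √(2 × 9.11 × 10^-31 kg × 1.442 × 10^-16 J)
λ = 4.09 × 10^-11 m

Comparison:
- Atomic scale (10⁻¹⁰ m): λ is 0.41× this size
- Nuclear scale (10⁻¹⁵ m): λ is 4.1e+04× this size

The wavelength is between nuclear and atomic scales.

This wavelength is appropriate for probing atomic structure but too large for nuclear physics experiments.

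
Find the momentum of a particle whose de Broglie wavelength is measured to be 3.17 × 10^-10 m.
2.09 × 10^-24 kg·m/s

From the de Broglie relation λ = h/p, we solve for p:

p = h/λ
p = (6.626 × 10^-34 J·s) / (3.17 × 10^-10 m)
p = 2.09 × 10^-24 kg·m/s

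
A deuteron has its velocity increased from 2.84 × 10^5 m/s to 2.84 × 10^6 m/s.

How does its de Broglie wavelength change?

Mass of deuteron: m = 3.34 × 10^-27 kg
The wavelength decreases by a factor of 10.

Using λ = h/(mv):

Initial wavelength: λ₁ = h/(mv₁) = 6.99 × 10^-13 m
Final wavelength: λ₂ = h/(mv₂) = 6.99 × 10^-14 m

Since λ ∝ 1/v, when velocity increases by a factor of 10, the wavelength decreases by a factor of 10.

λ₂/λ₁ = v₁/v₂ = 1/10

The wavelength decreases by a factor of 10.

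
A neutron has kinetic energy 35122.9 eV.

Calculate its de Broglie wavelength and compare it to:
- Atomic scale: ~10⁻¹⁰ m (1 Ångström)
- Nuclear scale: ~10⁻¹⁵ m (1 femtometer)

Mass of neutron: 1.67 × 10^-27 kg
λ = 1.53 × 10^-13 m, which is between nuclear and atomic scales.

Using λ = h/√(2mKE):

KE = 35122.9 eV = 5.627 × 10^-15 J

λ = h/√(2mKE)
λ = (6.626 × 10^-34 J·s) / √(2 × 1.67 × 10^-27 kg × 5.627 × 10^-15 J)
λ = 1.53 × 10^-13 m

Comparison:
- Atomic scale (10⁻¹⁰ m): λ is 0.0015× this size
- Nuclear scale (10⁻¹⁵ m): λ is 1.5e+02× this size

The wavelength is between nuclear and atomic scales.

This wavelength is appropriate for probing atomic structure but too large for nuclear physics experiments.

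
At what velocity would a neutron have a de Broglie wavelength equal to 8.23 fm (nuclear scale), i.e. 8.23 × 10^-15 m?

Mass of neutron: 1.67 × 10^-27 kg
4.82 × 10^7 m/s

From λ = h/(mv), solve for v:

v = h/(mλ)
v = (6.626 × 10^-34 J·s) / (1.67 × 10^-27 kg × 8.23 × 10^-15 m)
v = 4.82 × 10^7 m/s

Note: This velocity is 16.1% of the speed of light, so relativistic corrections would be needed for a more accurate calculation.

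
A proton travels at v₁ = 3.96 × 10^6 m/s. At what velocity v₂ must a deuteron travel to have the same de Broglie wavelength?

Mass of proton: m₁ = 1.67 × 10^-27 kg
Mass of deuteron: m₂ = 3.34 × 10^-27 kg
v₂ = 1.98 × 10^6 m/s

For equal de Broglie wavelengths: λ₁ = λ₂

h/(m₁v₁) = h/(m₂v₂)
m₁v₁ = m₂v₂
v₂ = v₁ · (m₁/m₂)

v₂ = 3.96 × 10^6 m/s × (1.67 × 10^-27 kg / 3.34 × 10^-27 kg)
v₂ = 1.98 × 10^6 m/s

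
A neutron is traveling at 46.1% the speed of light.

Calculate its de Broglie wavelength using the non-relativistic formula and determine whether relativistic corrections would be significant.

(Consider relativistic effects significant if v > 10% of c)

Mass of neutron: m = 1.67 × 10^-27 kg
Yes, relativistic corrections are needed.

Using the non-relativistic de Broglie formula λ = h/(mv):

v = 46.1% × c = 1.382 × 10^8 m/s

λ = h/(mv)
λ = (6.626 × 10^-34 J·s) / (1.67 × 10^-27 kg × 1.382 × 10^8 m/s)
λ = 2.87 × 10^-15 m

Since v = 46.1% of c > 10% of c, relativistic corrections ARE significant and the actual wavelength would differ from this non-relativistic estimate.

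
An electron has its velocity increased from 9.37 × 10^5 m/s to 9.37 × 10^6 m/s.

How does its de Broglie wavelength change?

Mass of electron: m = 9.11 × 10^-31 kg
The wavelength decreases by a factor of 10.

Using λ = h/(mv):

Initial wavelength: λ₁ = h/(mv₁) = 7.76 × 10^-10 m
Final wavelength: λ₂ = h/(mv₂) = 7.76 × 10^-11 m

Since λ ∝ 1/v, when velocity increases by a factor of 10, the wavelength decreases by a factor of 10.

λ₂/λ₁ = v₁/v₂ = 1/10

The wavelength decreases by a factor of 10.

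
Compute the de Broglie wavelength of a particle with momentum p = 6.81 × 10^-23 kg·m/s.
9.73 × 10^-12 m

Using the de Broglie relation λ = h/p:

λ = h/p
λ = (6.626 × 10^-34 J·s) / (6.81 × 10^-23 kg·m/s)
λ = 9.73 × 10^-12 m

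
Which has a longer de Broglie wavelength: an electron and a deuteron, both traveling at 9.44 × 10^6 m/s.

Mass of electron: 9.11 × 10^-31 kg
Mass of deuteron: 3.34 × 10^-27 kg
The electron has the longer wavelength.

Using λ = h/(mv), since both particles have the same velocity, the wavelength depends only on mass.

For electron: λ₁ = h/(m₁v) = 7.70 × 10^-11 m
For deuteron: λ₂ = h/(m₂v) = 2.10 × 10^-14 m

Since λ ∝ 1/m at constant velocity, the lighter particle has the longer wavelength.

The electron has the longer de Broglie wavelength.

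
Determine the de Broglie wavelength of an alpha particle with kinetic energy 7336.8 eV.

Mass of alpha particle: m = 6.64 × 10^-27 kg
1.68 × 10^-13 m

Using λ = h/√(2mKE):

First convert KE to Joules: KE = 7336.8 eV = 1.175 × 10^-15 J

λ = h/√(2mKE)
λ = (6.626 × 10^-34 J·s) / √(2 × 6.64 × 10^-27 kg × 1.175 × 10^-15 J)
λ = 1.68 × 10^-13 m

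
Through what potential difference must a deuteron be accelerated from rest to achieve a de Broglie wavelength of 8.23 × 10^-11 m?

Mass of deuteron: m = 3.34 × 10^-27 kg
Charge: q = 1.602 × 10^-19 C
6.06 × 10^-2 V

From λ = h/√(2mqV), we solve for V:

λ² = h²/(2mqV)
V = h²/(2mqλ²)
V = (6.626 × 10^-34 J·s)² / (2 × 3.34 × 10^-27 kg × 1.602 × 10^-19 C × (8.23 × 10^-11 m)²)
V = 6.06 × 10^-2 V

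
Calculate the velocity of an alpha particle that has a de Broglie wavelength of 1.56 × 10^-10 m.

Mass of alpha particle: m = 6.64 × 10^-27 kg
6.40 × 10^2 m/s

From the de Broglie relation λ = h/(mv), we solve for v:

v = h/(mλ)
v = (6.626 × 10^-34 J·s) / (6.64 × 10^-27 kg × 1.56 × 10^-10 m)
v = 6.40 × 10^2 m/s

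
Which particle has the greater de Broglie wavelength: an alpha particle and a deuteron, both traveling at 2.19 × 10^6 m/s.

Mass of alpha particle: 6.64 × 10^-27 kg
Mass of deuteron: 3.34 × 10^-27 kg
The deuteron has the longer wavelength.

Using λ = h/(mv), since both particles have the same velocity, the wavelength depends only on mass.

For alpha particle: λ₁ = h/(m₁v) = 4.56 × 10^-14 m
For deuteron: λ₂ = h/(m₂v) = 9.06 × 10^-14 m

Since λ ∝ 1/m at constant velocity, the lighter particle has the longer wavelength.

The deuteron has the longer de Broglie wavelength.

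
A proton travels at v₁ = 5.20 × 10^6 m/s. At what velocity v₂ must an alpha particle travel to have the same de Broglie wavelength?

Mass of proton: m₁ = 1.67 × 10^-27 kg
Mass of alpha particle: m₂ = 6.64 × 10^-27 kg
v₂ = 1.31 × 10^6 m/s

For equal de Broglie wavelengths: λ₁ = λ₂

h/(m₁v₁) = h/(m₂v₂)
m₁v₁ = m₂v₂
v₂ = v₁ · (m₁/m₂)

v₂ = 5.20 × 10^6 m/s × (1.67 × 10^-27 kg / 6.64 × 10^-27 kg)
v₂ = 1.31 × 10^6 m/s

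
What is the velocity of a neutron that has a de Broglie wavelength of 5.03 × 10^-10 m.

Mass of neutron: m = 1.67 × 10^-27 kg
7.89 × 10^2 m/s

From the de Broglie relation λ = h/(mv), we solve for v:

v = h/(mλ)
v = (6.626 × 10^-34 J·s) / (1.67 × 10^-27 kg × 5.03 × 10^-10 m)
v = 7.89 × 10^2 m/s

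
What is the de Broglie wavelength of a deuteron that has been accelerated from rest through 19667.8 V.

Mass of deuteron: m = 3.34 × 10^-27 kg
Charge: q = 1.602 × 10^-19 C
1.44 × 10^-13 m

When a particle is accelerated through voltage V, it gains kinetic energy KE = qV.

The de Broglie wavelength is then λ = h/√(2mqV):

λ = h/√(2mqV)
λ = (6.626 × 10^-34 J·s) / √(2 × 3.34 × 10^-27 kg × 1.602 × 10^-19 C × 19667.8 V)
λ = 1.44 × 10^-13 m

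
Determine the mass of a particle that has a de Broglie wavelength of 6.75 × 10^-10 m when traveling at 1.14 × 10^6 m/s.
8.61 × 10^-31 kg

From the de Broglie relation λ = h/(mv), we solve for m:

m = h/(λv)
m = (6.626 × 10^-34 J·s) / (6.75 × 10^-10 m × 1.14 × 10^6 m/s)
m = 8.61 × 10^-31 kg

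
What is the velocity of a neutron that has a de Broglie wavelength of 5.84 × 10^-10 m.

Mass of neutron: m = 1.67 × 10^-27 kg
6.79 × 10^2 m/s

From the de Broglie relation λ = h/(mv), we solve for v:

v = h/(mλ)
v = (6.626 × 10^-34 J·s) / (1.67 × 10^-27 kg × 5.84 × 10^-10 m)
v = 6.79 × 10^2 m/s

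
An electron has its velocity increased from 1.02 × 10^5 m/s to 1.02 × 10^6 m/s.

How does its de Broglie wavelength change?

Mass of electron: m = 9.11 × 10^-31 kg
The wavelength decreases by a factor of 10.

Using λ = h/(mv):

Initial wavelength: λ₁ = h/(mv₁) = 7.13 × 10^-9 m
Final wavelength: λ₂ = h/(mv₂) = 7.13 × 10^-10 m

Since λ ∝ 1/v, when velocity increases by a factor of 10, the wavelength decreases by a factor of 10.

λ₂/λ₁ = v₁/v₂ = 1/10

The wavelength decreases by a factor of 10.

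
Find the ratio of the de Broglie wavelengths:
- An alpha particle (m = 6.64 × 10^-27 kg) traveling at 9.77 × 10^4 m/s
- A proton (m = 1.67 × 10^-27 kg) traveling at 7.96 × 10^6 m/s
λ₁/λ₂ = 20.5

Using λ = h/(mv):

λ₁ = h/(m₁v₁) = 1.02 × 10^-12 m
λ₂ = h/(m₂v₂) = 4.98 × 10^-14 m

Ratio λ₁/λ₂ = (m₂v₂)/(m₁v₁)
         = (1.67 × 10^-27 kg × 7.96 × 10^6 m/s) / (6.64 × 10^-27 kg × 9.77 × 10^4 m/s)
         = 20.5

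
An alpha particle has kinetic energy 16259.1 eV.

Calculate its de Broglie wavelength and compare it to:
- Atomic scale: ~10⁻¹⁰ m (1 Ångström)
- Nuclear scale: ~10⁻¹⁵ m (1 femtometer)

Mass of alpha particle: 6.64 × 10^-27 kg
λ = 1.13 × 10^-13 m, which is between nuclear and atomic scales.

Using λ = h/√(2mKE):

KE = 16259.1 eV = 2.605 × 10^-15 J

λ = h/√(2mKE)
λ = (6.626 × 10^-34 J·s) / √(2 × 6.64 × 10^-27 kg × 2.605 × 10^-15 J)
λ = 1.13 × 10^-13 m

Comparison:
- Atomic scale (10⁻¹⁰ m): λ is 0.0011× this size
- Nuclear scale (10⁻¹⁵ m): λ is 1.1e+02× this size

The wavelength is between nuclear and atomic scales.

This wavelength is appropriate for probing atomic structure but too large for nuclear physics experiments.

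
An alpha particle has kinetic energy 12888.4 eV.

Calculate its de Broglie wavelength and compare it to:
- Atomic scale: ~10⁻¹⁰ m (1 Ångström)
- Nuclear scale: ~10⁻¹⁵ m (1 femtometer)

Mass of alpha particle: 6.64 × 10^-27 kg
λ = 1.27 × 10^-13 m, which is between nuclear and atomic scales.

Using λ = h/√(2mKE):

KE = 12888.4 eV = 2.065 × 10^-15 J

λ = h/√(2mKE)
λ = (6.626 × 10^-34 J·s) / √(2 × 6.64 × 10^-27 kg × 2.065 × 10^-15 J)
λ = 1.27 × 10^-13 m

Comparison:
- Atomic scale (10⁻¹⁰ m): λ is 0.0013× this size
- Nuclear scale (10⁻¹⁵ m): λ is 1.3e+02× this size

The wavelength is between nuclear and atomic scales.

This wavelength is appropriate for probing atomic structure but too large for nuclear physics experiments.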